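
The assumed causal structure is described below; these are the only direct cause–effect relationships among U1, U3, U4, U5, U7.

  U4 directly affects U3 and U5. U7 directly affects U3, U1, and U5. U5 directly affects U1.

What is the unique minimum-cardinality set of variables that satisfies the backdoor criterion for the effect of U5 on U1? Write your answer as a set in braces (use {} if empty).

{U7}

Variables eligible for adjustment (non-descendants of U5, excluding U5 and U1): {U3, U4, U7}.
Backdoor paths from U5 to U1:
  P1: U5 <- U7 -> U1
  P2: U5 <- U4 -> U3 <- U7 -> U1
The empty set is not sufficient: P1 (U5 <- U7 -> U1) has no collider blocking it and no conditioned non-collider, so it is open.
Try {U7}:
  P1: blocked at fork node U7 ∈ conditioning set.
  P2: blocked at collider U3 (neither it nor any descendant is in the conditioning set).
{U7} contains no descendant of U5 and blocks every backdoor path.
No other singleton works — e.g. {U4} leaves P1 open — so {U7} is the unique smallest valid adjustment set.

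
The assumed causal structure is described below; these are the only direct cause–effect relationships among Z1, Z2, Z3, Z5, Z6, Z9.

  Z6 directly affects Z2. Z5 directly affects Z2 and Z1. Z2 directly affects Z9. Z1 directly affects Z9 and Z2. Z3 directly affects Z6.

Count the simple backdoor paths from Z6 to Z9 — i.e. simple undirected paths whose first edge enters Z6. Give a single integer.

0

A backdoor path from Z6 to Z9 is any simple undirected path whose first edge points into Z6 (i.e. leaves Z6 via a parent).
Parents of Z6: {Z3}.
No simple path from any parent of Z6 reaches Z9 without revisiting Z6, so there are no backdoor paths.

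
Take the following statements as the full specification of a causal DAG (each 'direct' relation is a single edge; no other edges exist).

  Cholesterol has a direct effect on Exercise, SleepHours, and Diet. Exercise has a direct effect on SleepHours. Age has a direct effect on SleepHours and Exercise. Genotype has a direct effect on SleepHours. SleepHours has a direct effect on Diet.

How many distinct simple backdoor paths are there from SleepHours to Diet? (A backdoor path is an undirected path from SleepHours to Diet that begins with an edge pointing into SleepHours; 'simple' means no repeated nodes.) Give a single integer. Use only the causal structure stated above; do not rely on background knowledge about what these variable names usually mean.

A backdoor path from SleepHours to Diet is any simple undirected path whose first edge points into SleepHours (i.e. leaves SleepHours via a parent).
Parents of SleepHours: {Age, Cholesterol, Exercise, Genotype}.
Enumerating:
  P1: SleepHours <- Cholesterol -> Diet
  P2: SleepHours <- Age -> Exercise <- Cholesterol -> Diet
  P3: SleepHours <- Exercise <- Cholesterol -> Diet
That exhausts the simple backdoor paths. Count: 3.

3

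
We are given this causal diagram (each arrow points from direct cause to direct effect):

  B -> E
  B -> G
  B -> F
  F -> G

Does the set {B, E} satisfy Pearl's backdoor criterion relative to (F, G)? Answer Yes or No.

Backdoor paths from F to G (paths whose first edge points into F):
  P1: F <- B -> G
Condition 1 (no descendant of F in the set): holds — descendants of F are {G}; none are in {B, E}.
Condition 2 (every backdoor path blocked by {B, E}):
  P1: blocked at fork node B ∈ conditioning set.
{B, E} satisfies the backdoor criterion.

Yes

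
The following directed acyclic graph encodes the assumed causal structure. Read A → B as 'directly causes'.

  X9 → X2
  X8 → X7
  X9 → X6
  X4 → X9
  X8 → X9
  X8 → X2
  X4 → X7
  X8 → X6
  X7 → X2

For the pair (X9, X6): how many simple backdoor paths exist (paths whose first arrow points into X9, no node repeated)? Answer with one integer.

3

A backdoor path from X9 to X6 is any simple undirected path whose first edge points into X9 (i.e. leaves X9 via a parent).
Parents of X9: {X4, X8}.
Enumerating:
  P1: X9 <- X8 -> X6
  P2: X9 <- X4 -> X7 <- X8 -> X6
  P3: X9 <- X4 -> X7 -> X2 <- X8 -> X6
That exhausts the simple backdoor paths. Count: 3.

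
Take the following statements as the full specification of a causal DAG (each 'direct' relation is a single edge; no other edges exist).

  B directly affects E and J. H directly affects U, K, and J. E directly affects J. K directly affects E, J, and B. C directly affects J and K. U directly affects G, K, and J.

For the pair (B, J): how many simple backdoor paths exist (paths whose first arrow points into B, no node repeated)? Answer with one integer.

A backdoor path from B to J is any simple undirected path whose first edge points into B (i.e. leaves B via a parent).
Parents of B: {K}.
Enumerating:
  P1: B <- K <- H -> U -> J
  P2: B <- K <- H -> J
  P3: B <- K <- U <- H -> J
  P4: B <- K <- U -> J
  P5: B <- K <- C -> J
  P6: B <- K -> E -> J
  P7: B <- K -> J
That exhausts the simple backdoor paths. Count: 7.

7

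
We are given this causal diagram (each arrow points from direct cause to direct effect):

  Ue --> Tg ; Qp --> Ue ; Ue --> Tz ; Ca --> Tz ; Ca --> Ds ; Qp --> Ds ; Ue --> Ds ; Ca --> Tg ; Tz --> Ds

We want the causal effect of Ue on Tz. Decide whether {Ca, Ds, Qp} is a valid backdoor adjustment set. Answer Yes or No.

Backdoor paths from Ue to Tz (paths whose first edge points into Ue):
  P1: Ue <- Qp -> Ds <- Ca -> Tz
  P2: Ue <- Qp -> Ds <- Tz
Condition 1 (no descendant of Ue in the set): FAILS — Ds is a descendant of Ue.
Condition 2 (every backdoor path blocked by {Ca, Ds, Qp}):
  P1: blocked at fork node Qp ∈ conditioning set.
  P2: blocked at fork node Qp ∈ conditioning set.
{Ca, Ds, Qp} does not satisfy the backdoor criterion.

No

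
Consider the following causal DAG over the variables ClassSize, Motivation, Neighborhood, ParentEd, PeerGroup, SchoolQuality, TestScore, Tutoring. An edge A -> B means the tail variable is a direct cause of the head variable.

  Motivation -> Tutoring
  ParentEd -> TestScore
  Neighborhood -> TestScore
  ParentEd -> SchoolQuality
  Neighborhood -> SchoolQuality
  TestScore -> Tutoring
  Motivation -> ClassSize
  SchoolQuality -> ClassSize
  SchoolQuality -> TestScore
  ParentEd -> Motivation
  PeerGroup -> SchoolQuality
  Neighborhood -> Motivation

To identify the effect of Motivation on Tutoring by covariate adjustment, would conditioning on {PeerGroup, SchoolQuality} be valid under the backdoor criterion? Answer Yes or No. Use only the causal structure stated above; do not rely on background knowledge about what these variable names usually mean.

No

Backdoor paths from Motivation to Tutoring (paths whose first edge points into Motivation):
  P1: Motivation <- ParentEd -> SchoolQuality <- Neighborhood -> TestScore -> Tutoring
  P2: Motivation <- ParentEd -> SchoolQuality -> TestScore -> Tutoring
  P3: Motivation <- ParentEd -> TestScore -> Tutoring
  P4: Motivation <- Neighborhood -> SchoolQuality <- ParentEd -> TestScore -> Tutoring
  P5: Motivation <- Neighborhood -> SchoolQuality -> TestScore -> Tutoring
  P6: Motivation <- Neighborhood -> TestScore -> Tutoring
Condition 1 (no descendant of Motivation in the set): holds — descendants of Motivation are {ClassSize, Tutoring}; none are in {PeerGroup, SchoolQuality}.
Condition 2 (every backdoor path blocked by {PeerGroup, SchoolQuality}):
  P1: open — collider(s) SchoolQuality are conditioned on (or have a conditioned descendant) and no non-collider on the path is in the set.
  P2: blocked at chain node SchoolQuality ∈ conditioning set.
  P3: open — no interior node is in the conditioning set.
  P4: open — collider(s) SchoolQuality are conditioned on (or have a conditioned descendant) and no non-collider on the path is in the set.
  P5: blocked at chain node SchoolQuality ∈ conditioning set.
  P6: open — no interior node is in the conditioning set.
{PeerGroup, SchoolQuality} does not satisfy the backdoor criterion.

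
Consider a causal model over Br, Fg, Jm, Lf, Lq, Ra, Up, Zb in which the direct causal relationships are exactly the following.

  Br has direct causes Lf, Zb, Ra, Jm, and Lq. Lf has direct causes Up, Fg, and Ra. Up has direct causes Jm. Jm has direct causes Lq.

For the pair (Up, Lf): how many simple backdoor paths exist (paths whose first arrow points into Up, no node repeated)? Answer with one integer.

A backdoor path from Up to Lf is any simple undirected path whose first edge points into Up (i.e. leaves Up via a parent).
Parents of Up: {Jm}.
Enumerating:
  P1: Up <- Jm <- Lq -> Br <- Ra -> Lf
  P2: Up <- Jm <- Lq -> Br <- Lf
  P3: Up <- Jm -> Br <- Ra -> Lf
  P4: Up <- Jm -> Br <- Lf
That exhausts the simple backdoor paths. Count: 4.

4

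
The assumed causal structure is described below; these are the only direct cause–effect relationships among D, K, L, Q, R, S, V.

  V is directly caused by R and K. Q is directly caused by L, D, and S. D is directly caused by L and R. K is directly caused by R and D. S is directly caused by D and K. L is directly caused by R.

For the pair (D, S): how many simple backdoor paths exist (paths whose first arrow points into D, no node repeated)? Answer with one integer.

A backdoor path from D to S is any simple undirected path whose first edge points into D (i.e. leaves D via a parent).
Parents of D: {L, R}.
Enumerating:
  P1: D <- R -> L -> Q <- S
  P2: D <- R -> K -> S
  P3: D <- R -> V <- K -> S
  P4: D <- L <- R -> K -> S
  P5: D <- L <- R -> V <- K -> S
  P6: D <- L -> Q <- S
That exhausts the simple backdoor paths. Count: 6.

6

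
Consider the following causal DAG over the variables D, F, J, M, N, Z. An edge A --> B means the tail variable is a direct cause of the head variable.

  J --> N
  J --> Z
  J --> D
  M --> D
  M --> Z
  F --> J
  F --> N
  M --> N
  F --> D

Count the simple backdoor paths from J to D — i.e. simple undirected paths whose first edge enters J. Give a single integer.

2

A backdoor path from J to D is any simple undirected path whose first edge points into J (i.e. leaves J via a parent).
Parents of J: {F}.
Enumerating:
  P1: J <- F -> N <- M -> D
  P2: J <- F -> D
That exhausts the simple backdoor paths. Count: 2.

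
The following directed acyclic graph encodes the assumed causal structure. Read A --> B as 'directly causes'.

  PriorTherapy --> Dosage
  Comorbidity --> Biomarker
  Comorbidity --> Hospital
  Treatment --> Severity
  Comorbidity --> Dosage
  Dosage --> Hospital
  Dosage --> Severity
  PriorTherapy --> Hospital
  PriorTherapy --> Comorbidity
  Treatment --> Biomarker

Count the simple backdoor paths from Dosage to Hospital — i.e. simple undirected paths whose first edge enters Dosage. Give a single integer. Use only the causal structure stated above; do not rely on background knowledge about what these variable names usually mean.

A backdoor path from Dosage to Hospital is any simple undirected path whose first edge points into Dosage (i.e. leaves Dosage via a parent).
Parents of Dosage: {Comorbidity, PriorTherapy}.
Enumerating:
  P1: Dosage <- PriorTherapy -> Comorbidity -> Hospital
  P2: Dosage <- PriorTherapy -> Hospital
  P3: Dosage <- Comorbidity <- PriorTherapy -> Hospital
  P4: Dosage <- Comorbidity -> Hospital
That exhausts the simple backdoor paths. Count: 4.

4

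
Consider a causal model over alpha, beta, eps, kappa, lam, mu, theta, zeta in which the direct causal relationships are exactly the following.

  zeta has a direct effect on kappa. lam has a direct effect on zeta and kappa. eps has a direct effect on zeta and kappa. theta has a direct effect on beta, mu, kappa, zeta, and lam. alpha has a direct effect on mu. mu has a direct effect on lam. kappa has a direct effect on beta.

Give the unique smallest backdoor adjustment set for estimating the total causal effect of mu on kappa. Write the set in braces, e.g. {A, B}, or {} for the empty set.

Variables eligible for adjustment (non-descendants of mu, excluding mu and kappa): {alpha, eps, theta}.
Backdoor paths from mu to kappa:
  P1: mu <- theta -> lam -> zeta <- eps -> kappa
  P2: mu <- theta -> lam -> zeta -> kappa
  P3: mu <- theta -> lam -> kappa
  P4: mu <- theta -> zeta <- eps -> kappa
  P5: mu <- theta -> zeta <- lam -> kappa
  P6: mu <- theta -> zeta -> kappa
  P7: mu <- theta -> kappa
  P8: mu <- theta -> beta <- kappa
The empty set is not sufficient: P2 (mu <- theta -> lam -> zeta -> kappa) has no collider blocking it and no conditioned non-collider, so it is open.
Try {theta}:
  P1: blocked at fork node theta ∈ conditioning set.
  P2: blocked at fork node theta ∈ conditioning set.
  P3: blocked at fork node theta ∈ conditioning set.
  P4: blocked at fork node theta ∈ conditioning set.
  P5: blocked at fork node theta ∈ conditioning set.
  P6: blocked at fork node theta ∈ conditioning set.
  P7: blocked at fork node theta ∈ conditioning set.
  P8: blocked at fork node theta ∈ conditioning set.
{theta} contains no descendant of mu and blocks every backdoor path.
No other singleton works — e.g. {alpha} leaves P2 open — so {theta} is the unique smallest valid adjustment set.

{theta}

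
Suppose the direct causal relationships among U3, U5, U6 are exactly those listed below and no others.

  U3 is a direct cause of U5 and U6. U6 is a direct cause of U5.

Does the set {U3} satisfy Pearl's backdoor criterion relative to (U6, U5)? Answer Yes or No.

Yes

Backdoor paths from U6 to U5 (paths whose first edge points into U6):
  P1: U6 <- U3 -> U5
Condition 1 (no descendant of U6 in the set): holds — descendants of U6 are {U5}; none are in {U3}.
Condition 2 (every backdoor path blocked by {U3}):
  P1: blocked at fork node U3 ∈ conditioning set.
{U3} satisfies the backdoor criterion.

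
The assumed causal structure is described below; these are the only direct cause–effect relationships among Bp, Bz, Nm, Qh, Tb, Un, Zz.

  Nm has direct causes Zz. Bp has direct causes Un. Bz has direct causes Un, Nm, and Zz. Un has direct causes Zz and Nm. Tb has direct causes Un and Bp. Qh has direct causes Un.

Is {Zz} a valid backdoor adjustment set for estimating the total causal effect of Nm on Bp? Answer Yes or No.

Yes

Backdoor paths from Nm to Bp (paths whose first edge points into Nm):
  P1: Nm <- Zz -> Un -> Bp
  P2: Nm <- Zz -> Un -> Tb <- Bp
  P3: Nm <- Zz -> Bz <- Un -> Bp
  P4: Nm <- Zz -> Bz <- Un -> Tb <- Bp
Condition 1 (no descendant of Nm in the set): holds — descendants of Nm are {Bp, Bz, Qh, Tb, Un}; none are in {Zz}.
Condition 2 (every backdoor path blocked by {Zz}):
  P1: blocked at fork node Zz ∈ conditioning set.
  P2: blocked at fork node Zz ∈ conditioning set.
  P3: blocked at fork node Zz ∈ conditioning set.
  P4: blocked at fork node Zz ∈ conditioning set.
{Zz} satisfies the backdoor criterion.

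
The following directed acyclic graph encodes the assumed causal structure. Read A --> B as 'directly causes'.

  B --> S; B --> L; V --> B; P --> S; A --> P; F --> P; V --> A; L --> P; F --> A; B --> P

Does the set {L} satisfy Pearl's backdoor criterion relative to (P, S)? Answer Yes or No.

No

Backdoor paths from P to S (paths whose first edge points into P):
  P1: P <- F -> A <- V -> B -> S
  P2: P <- A <- V -> B -> S
  P3: P <- B -> S
  P4: P <- L <- B -> S
Condition 1 (no descendant of P in the set): holds — descendants of P are {S}; none are in {L}.
Condition 2 (every backdoor path blocked by {L}):
  P1: blocked at collider A (neither it nor any descendant is in the conditioning set).
  P2: open — no interior node is in the conditioning set.
  P3: open — no interior node is in the conditioning set.
  P4: blocked at chain node L ∈ conditioning set.
{L} does not satisfy the backdoor criterion.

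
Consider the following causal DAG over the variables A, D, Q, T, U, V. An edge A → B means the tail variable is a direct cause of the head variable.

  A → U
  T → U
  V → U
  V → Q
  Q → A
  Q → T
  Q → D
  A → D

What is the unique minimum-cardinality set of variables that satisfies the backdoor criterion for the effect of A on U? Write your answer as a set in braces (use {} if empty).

Variables eligible for adjustment (non-descendants of A, excluding A and U): {Q, T, V}.
Backdoor paths from A to U:
  P1: A <- Q <- V -> U
  P2: A <- Q -> T -> U
The empty set is not sufficient: P1 (A <- Q <- V -> U) has no collider blocking it and no conditioned non-collider, so it is open.
Try {Q}:
  P1: blocked at chain node Q ∈ conditioning set.
  P2: blocked at fork node Q ∈ conditioning set.
{Q} contains no descendant of A and blocks every backdoor path.
No other singleton works — e.g. {V} leaves P2 open — so {Q} is the unique smallest valid adjustment set.

{Q}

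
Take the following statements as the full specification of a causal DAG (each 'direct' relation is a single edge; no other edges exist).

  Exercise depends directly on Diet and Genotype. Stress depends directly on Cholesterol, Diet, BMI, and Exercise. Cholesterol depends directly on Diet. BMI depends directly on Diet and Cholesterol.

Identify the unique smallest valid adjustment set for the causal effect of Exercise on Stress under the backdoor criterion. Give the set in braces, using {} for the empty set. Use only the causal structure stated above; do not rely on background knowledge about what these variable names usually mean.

{Diet}

Variables eligible for adjustment (non-descendants of Exercise, excluding Exercise and Stress): {BMI, Cholesterol, Diet, Genotype}.
Backdoor paths from Exercise to Stress:
  P1: Exercise <- Diet -> Cholesterol -> BMI -> Stress
  P2: Exercise <- Diet -> Cholesterol -> Stress
  P3: Exercise <- Diet -> BMI <- Cholesterol -> Stress
  P4: Exercise <- Diet -> BMI -> Stress
  P5: Exercise <- Diet -> Stress
The empty set is not sufficient: P1 (Exercise <- Diet -> Cholesterol -> BMI -> Stress) has no collider blocking it and no conditioned non-collider, so it is open.
Try {Diet}:
  P1: blocked at fork node Diet ∈ conditioning set.
  P2: blocked at fork node Diet ∈ conditioning set.
  P3: blocked at fork node Diet ∈ conditioning set.
  P4: blocked at fork node Diet ∈ conditioning set.
  P5: blocked at fork node Diet ∈ conditioning set.
{Diet} contains no descendant of Exercise and blocks every backdoor path.
No other singleton works — e.g. {Genotype} leaves P1 open — so {Diet} is the unique smallest valid adjustment set.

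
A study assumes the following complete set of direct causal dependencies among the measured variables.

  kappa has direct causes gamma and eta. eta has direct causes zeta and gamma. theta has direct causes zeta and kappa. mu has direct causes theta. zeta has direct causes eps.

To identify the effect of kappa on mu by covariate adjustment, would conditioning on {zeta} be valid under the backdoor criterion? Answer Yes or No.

Backdoor paths from kappa to mu (paths whose first edge points into kappa):
  P1: kappa <- gamma -> eta <- zeta -> theta -> mu
  P2: kappa <- eta <- zeta -> theta -> mu
Condition 1 (no descendant of kappa in the set): holds — descendants of kappa are {mu, theta}; none are in {zeta}.
Condition 2 (every backdoor path blocked by {zeta}):
  P1: blocked at collider eta (neither it nor any descendant is in the conditioning set).
  P2: blocked at fork node zeta ∈ conditioning set.
{zeta} satisfies the backdoor criterion.

Yes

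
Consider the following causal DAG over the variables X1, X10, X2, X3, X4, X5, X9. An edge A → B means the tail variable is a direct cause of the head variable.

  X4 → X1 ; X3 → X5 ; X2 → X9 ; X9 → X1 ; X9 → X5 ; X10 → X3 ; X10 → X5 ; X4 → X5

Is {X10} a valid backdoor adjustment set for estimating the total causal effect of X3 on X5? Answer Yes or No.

Yes

Backdoor paths from X3 to X5 (paths whose first edge points into X3):
  P1: X3 <- X10 -> X5
Condition 1 (no descendant of X3 in the set): holds — descendants of X3 are {X5}; none are in {X10}.
Condition 2 (every backdoor path blocked by {X10}):
  P1: blocked at fork node X10 ∈ conditioning set.
{X10} satisfies the backdoor criterion.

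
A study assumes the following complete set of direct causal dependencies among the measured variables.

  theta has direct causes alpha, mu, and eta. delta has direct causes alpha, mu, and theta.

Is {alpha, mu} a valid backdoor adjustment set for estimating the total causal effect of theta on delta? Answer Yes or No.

Yes

Backdoor paths from theta to delta (paths whose first edge points into theta):
  P1: theta <- mu -> delta
  P2: theta <- alpha -> delta
Condition 1 (no descendant of theta in the set): holds — descendants of theta are {delta}; none are in {alpha, mu}.
Condition 2 (every backdoor path blocked by {alpha, mu}):
  P1: blocked at fork node mu ∈ conditioning set.
  P2: blocked at fork node alpha ∈ conditioning set.
{alpha, mu} satisfies the backdoor criterion.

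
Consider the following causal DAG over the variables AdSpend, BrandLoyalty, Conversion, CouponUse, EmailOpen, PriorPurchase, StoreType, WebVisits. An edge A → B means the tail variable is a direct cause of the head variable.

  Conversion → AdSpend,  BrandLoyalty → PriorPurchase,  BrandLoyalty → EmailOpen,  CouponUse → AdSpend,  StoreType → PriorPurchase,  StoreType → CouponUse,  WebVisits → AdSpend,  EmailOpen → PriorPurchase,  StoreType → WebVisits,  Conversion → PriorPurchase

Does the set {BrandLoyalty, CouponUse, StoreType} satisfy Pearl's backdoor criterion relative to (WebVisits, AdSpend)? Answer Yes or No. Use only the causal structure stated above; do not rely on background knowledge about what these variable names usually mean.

Backdoor paths from WebVisits to AdSpend (paths whose first edge points into WebVisits):
  P1: WebVisits <- StoreType -> CouponUse -> AdSpend
  P2: WebVisits <- StoreType -> PriorPurchase <- Conversion -> AdSpend
Condition 1 (no descendant of WebVisits in the set): holds — descendants of WebVisits are {AdSpend}; none are in {BrandLoyalty, CouponUse, StoreType}.
Condition 2 (every backdoor path blocked by {BrandLoyalty, CouponUse, StoreType}):
  P1: blocked at fork node StoreType ∈ conditioning set.
  P2: blocked at fork node StoreType ∈ conditioning set.
{BrandLoyalty, CouponUse, StoreType} satisfies the backdoor criterion.

Yes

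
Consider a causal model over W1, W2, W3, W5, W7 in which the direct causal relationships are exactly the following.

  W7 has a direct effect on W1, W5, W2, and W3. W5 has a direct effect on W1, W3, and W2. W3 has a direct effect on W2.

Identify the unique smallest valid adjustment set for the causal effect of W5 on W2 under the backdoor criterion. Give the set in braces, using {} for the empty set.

{W7}

Variables eligible for adjustment (non-descendants of W5, excluding W5 and W2): {W7}.
Backdoor paths from W5 to W2:
  P1: W5 <- W7 -> W3 -> W2
  P2: W5 <- W7 -> W2
The empty set is not sufficient: P1 (W5 <- W7 -> W3 -> W2) has no collider blocking it and no conditioned non-collider, so it is open.
Try {W7}:
  P1: blocked at fork node W7 ∈ conditioning set.
  P2: blocked at fork node W7 ∈ conditioning set.
{W7} contains no descendant of W5 and blocks every backdoor path.
{W7} is the unique smallest valid adjustment set.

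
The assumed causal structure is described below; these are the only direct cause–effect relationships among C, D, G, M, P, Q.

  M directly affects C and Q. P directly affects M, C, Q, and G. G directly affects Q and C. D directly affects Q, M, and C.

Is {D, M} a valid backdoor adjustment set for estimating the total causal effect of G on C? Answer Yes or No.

No

Backdoor paths from G to C (paths whose first edge points into G):
  P1: G <- P -> M <- D -> C
  P2: G <- P -> M -> Q <- D -> C
  P3: G <- P -> M -> C
  P4: G <- P -> Q <- D -> M -> C
  P5: G <- P -> Q <- D -> C
  P6: G <- P -> Q <- M <- D -> C
  P7: G <- P -> Q <- M -> C
  P8: G <- P -> C
Condition 1 (no descendant of G in the set): holds — descendants of G are {C, Q}; none are in {D, M}.
Condition 2 (every backdoor path blocked by {D, M}):
  P1: blocked at fork node D ∈ conditioning set.
  P2: blocked at chain node M ∈ conditioning set.
  P3: blocked at chain node M ∈ conditioning set.
  P4: blocked at collider Q (neither it nor any descendant is in the conditioning set).
  P5: blocked at collider Q (neither it nor any descendant is in the conditioning set).
  P6: blocked at collider Q (neither it nor any descendant is in the conditioning set).
  P7: blocked at collider Q (neither it nor any descendant is in the conditioning set).
  P8: open — no interior node is in the conditioning set.
{D, M} does not satisfy the backdoor criterion.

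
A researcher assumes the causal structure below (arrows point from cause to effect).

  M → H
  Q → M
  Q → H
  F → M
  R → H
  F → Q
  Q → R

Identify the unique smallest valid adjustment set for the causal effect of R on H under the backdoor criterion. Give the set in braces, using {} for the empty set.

{Q}

Variables eligible for adjustment (non-descendants of R, excluding R and H): {F, M, Q}.
Backdoor paths from R to H:
  P1: R <- Q <- F -> M -> H
  P2: R <- Q -> M -> H
  P3: R <- Q -> H
The empty set is not sufficient: P1 (R <- Q <- F -> M -> H) has no collider blocking it and no conditioned non-collider, so it is open.
Try {Q}:
  P1: blocked at chain node Q ∈ conditioning set.
  P2: blocked at fork node Q ∈ conditioning set.
  P3: blocked at fork node Q ∈ conditioning set.
{Q} contains no descendant of R and blocks every backdoor path.
No other singleton works — e.g. {F} leaves P2 open — so {Q} is the unique smallest valid adjustment set.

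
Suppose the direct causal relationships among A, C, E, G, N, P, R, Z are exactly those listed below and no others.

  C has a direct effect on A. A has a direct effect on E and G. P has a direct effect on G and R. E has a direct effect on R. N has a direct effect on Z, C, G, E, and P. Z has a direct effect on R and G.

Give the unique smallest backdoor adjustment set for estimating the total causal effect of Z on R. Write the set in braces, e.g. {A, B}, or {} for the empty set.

Variables eligible for adjustment (non-descendants of Z, excluding Z and R): {A, C, E, N, P}.
Backdoor paths from Z to R:
  P1: Z <- N -> C -> A -> G <- P -> R
  P2: Z <- N -> C -> A -> E -> R
  P3: Z <- N -> P -> G <- A -> E -> R
  P4: Z <- N -> P -> R
  P5: Z <- N -> G <- P -> R
  P6: Z <- N -> G <- A -> E -> R
  P7: Z <- N -> E <- A -> G <- P -> R
  P8: Z <- N -> E -> R
The empty set is not sufficient: P2 (Z <- N -> C -> A -> E -> R) has no collider blocking it and no conditioned non-collider, so it is open.
Try {N}:
  P1: blocked at fork node N ∈ conditioning set.
  P2: blocked at fork node N ∈ conditioning set.
  P3: blocked at fork node N ∈ conditioning set.
  P4: blocked at fork node N ∈ conditioning set.
  P5: blocked at fork node N ∈ conditioning set.
  P6: blocked at fork node N ∈ conditioning set.
  P7: blocked at fork node N ∈ conditioning set.
  P8: blocked at fork node N ∈ conditioning set.
{N} contains no descendant of Z and blocks every backdoor path.
No other singleton works — e.g. {C} leaves P4 open — so {N} is the unique smallest valid adjustment set.

{N}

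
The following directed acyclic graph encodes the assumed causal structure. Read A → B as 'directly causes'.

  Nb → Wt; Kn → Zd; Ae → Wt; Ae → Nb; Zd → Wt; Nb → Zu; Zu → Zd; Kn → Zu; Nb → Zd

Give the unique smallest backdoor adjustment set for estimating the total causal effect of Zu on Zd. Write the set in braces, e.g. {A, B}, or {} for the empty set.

Variables eligible for adjustment (non-descendants of Zu, excluding Zu and Zd): {Ae, Kn, Nb}.
Backdoor paths from Zu to Zd:
  P1: Zu <- Nb <- Ae -> Wt <- Zd
  P2: Zu <- Nb -> Zd
  P3: Zu <- Nb -> Wt <- Zd
  P4: Zu <- Kn -> Zd
The empty set is not sufficient: P2 (Zu <- Nb -> Zd) has no collider blocking it and no conditioned non-collider, so it is open.
Try {Kn, Nb}:
  P1: blocked at chain node Nb ∈ conditioning set.
  P2: blocked at fork node Nb ∈ conditioning set.
  P3: blocked at fork node Nb ∈ conditioning set.
  P4: blocked at fork node Kn ∈ conditioning set.
{Kn, Nb} contains no descendant of Zu and blocks every backdoor path.
Every element of {Kn, Nb} is needed (dropping Kn leaves P4 open; dropping Nb leaves P2 open), so no proper subset is valid.
Among all size-2 subsets of the eligible variables, only {Kn, Nb} blocks every backdoor path, so it is the unique smallest valid adjustment set.

{Kn, Nb}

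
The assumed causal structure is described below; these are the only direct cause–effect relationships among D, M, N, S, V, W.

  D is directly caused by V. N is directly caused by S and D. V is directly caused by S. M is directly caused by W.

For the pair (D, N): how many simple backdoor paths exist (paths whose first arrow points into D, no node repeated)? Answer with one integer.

1

A backdoor path from D to N is any simple undirected path whose first edge points into D (i.e. leaves D via a parent).
Parents of D: {V}.
Enumerating:
  P1: D <- V <- S -> N
That exhausts the simple backdoor paths. Count: 1.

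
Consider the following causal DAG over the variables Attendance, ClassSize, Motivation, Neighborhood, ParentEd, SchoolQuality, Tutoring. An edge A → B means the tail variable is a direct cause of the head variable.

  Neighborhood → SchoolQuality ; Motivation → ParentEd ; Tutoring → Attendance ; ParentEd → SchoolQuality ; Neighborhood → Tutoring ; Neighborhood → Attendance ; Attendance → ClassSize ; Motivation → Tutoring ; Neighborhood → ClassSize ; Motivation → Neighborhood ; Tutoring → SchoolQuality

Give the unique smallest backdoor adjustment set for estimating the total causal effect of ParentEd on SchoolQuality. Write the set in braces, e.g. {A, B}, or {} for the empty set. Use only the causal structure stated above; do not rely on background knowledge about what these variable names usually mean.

Variables eligible for adjustment (non-descendants of ParentEd, excluding ParentEd and SchoolQuality): {Attendance, ClassSize, Motivation, Neighborhood, Tutoring}.
Backdoor paths from ParentEd to SchoolQuality:
  P1: ParentEd <- Motivation -> Neighborhood -> Tutoring -> SchoolQuality
  P2: ParentEd <- Motivation -> Neighborhood -> Attendance <- Tutoring -> SchoolQuality
  P3: ParentEd <- Motivation -> Neighborhood -> SchoolQuality
  P4: ParentEd <- Motivation -> Neighborhood -> ClassSize <- Attendance <- Tutoring -> SchoolQuality
  P5: ParentEd <- Motivation -> Tutoring <- Neighborhood -> SchoolQuality
  P6: ParentEd <- Motivation -> Tutoring -> Attendance <- Neighborhood -> SchoolQuality
  P7: ParentEd <- Motivation -> Tutoring -> Attendance -> ClassSize <- Neighborhood -> SchoolQuality
  P8: ParentEd <- Motivation -> Tutoring -> SchoolQuality
The empty set is not sufficient: P1 (ParentEd <- Motivation -> Neighborhood -> Tutoring -> SchoolQuality) has no collider blocking it and no conditioned non-collider, so it is open.
Try {Motivation}:
  P1: blocked at fork node Motivation ∈ conditioning set.
  P2: blocked at fork node Motivation ∈ conditioning set.
  P3: blocked at fork node Motivation ∈ conditioning set.
  P4: blocked at fork node Motivation ∈ conditioning set.
  P5: blocked at fork node Motivation ∈ conditioning set.
  P6: blocked at fork node Motivation ∈ conditioning set.
  P7: blocked at fork node Motivation ∈ conditioning set.
  P8: blocked at fork node Motivation ∈ conditioning set.
{Motivation} contains no descendant of ParentEd and blocks every backdoor path.
No other singleton works — e.g. {Neighborhood} leaves P8 open — so {Motivation} is the unique smallest valid adjustment set.

{Motivation}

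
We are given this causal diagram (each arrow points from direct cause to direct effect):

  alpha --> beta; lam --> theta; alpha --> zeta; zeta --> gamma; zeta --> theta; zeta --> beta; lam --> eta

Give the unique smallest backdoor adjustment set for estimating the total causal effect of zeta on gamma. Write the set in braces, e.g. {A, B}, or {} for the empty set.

{}

Variables eligible for adjustment (non-descendants of zeta, excluding zeta and gamma): {alpha, eta, lam}.
Backdoor paths from zeta to gamma:
  (none)
With no backdoor paths the empty set already satisfies the criterion, and it is trivially minimal.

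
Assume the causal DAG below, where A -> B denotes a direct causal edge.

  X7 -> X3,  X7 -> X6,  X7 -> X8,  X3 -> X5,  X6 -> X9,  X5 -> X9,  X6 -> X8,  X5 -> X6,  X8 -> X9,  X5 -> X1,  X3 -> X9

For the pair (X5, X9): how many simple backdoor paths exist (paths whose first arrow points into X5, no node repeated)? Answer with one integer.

A backdoor path from X5 to X9 is any simple undirected path whose first edge points into X5 (i.e. leaves X5 via a parent).
Parents of X5: {X3}.
Enumerating:
  P1: X5 <- X3 <- X7 -> X6 -> X8 -> X9
  P2: X5 <- X3 <- X7 -> X6 -> X9
  P3: X5 <- X3 <- X7 -> X8 <- X6 -> X9
  P4: X5 <- X3 <- X7 -> X8 -> X9
  P5: X5 <- X3 -> X9
That exhausts the simple backdoor paths. Count: 5.

5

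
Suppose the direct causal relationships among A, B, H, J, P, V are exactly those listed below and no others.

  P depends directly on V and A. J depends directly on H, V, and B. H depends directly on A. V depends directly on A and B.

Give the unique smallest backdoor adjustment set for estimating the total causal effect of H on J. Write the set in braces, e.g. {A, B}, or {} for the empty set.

{A}

Variables eligible for adjustment (non-descendants of H, excluding H and J): {A, B, P, V}.
Backdoor paths from H to J:
  P1: H <- A -> V <- B -> J
  P2: H <- A -> V -> J
  P3: H <- A -> P <- V <- B -> J
  P4: H <- A -> P <- V -> J
The empty set is not sufficient: P2 (H <- A -> V -> J) has no collider blocking it and no conditioned non-collider, so it is open.
Try {A}:
  P1: blocked at fork node A ∈ conditioning set.
  P2: blocked at fork node A ∈ conditioning set.
  P3: blocked at fork node A ∈ conditioning set.
  P4: blocked at fork node A ∈ conditioning set.
{A} contains no descendant of H and blocks every backdoor path.
No other singleton works — e.g. {B} leaves P2 open — so {A} is the unique smallest valid adjustment set.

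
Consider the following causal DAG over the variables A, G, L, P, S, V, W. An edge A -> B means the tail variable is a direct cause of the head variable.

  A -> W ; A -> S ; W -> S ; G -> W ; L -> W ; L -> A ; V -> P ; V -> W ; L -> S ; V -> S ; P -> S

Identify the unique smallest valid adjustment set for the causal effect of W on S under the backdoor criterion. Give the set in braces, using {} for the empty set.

{A, L, V}

Variables eligible for adjustment (non-descendants of W, excluding W and S): {A, G, L, P, V}.
Backdoor paths from W to S:
  P1: W <- L -> A -> S
  P2: W <- L -> S
  P3: W <- V -> P -> S
  P4: W <- V -> S
  P5: W <- A <- L -> S
  P6: W <- A -> S
The empty set is not sufficient: P1 (W <- L -> A -> S) has no collider blocking it and no conditioned non-collider, so it is open.
Try {A, L, V}:
  P1: blocked at fork node L ∈ conditioning set.
  P2: blocked at fork node L ∈ conditioning set.
  P3: blocked at fork node V ∈ conditioning set.
  P4: blocked at fork node V ∈ conditioning set.
  P5: blocked at chain node A ∈ conditioning set.
  P6: blocked at fork node A ∈ conditioning set.
{A, L, V} contains no descendant of W and blocks every backdoor path.
Every element of {A, L, V} is needed (dropping A leaves P6 open; dropping L leaves P2 open; dropping V leaves P3 open), so no proper subset is valid.
Among all size-3 subsets of the eligible variables, only {A, L, V} blocks every backdoor path, so it is the unique smallest valid adjustment set.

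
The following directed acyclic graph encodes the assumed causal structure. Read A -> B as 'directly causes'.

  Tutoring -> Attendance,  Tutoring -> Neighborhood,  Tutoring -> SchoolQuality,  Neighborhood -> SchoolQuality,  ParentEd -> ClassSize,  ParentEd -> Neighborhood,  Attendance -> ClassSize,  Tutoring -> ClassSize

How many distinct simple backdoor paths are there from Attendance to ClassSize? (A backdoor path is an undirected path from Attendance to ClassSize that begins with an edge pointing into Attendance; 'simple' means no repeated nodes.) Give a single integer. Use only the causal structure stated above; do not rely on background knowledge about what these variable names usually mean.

A backdoor path from Attendance to ClassSize is any simple undirected path whose first edge points into Attendance (i.e. leaves Attendance via a parent).
Parents of Attendance: {Tutoring}.
Enumerating:
  P1: Attendance <- Tutoring -> Neighborhood <- ParentEd -> ClassSize
  P2: Attendance <- Tutoring -> SchoolQuality <- Neighborhood <- ParentEd -> ClassSize
  P3: Attendance <- Tutoring -> ClassSize
That exhausts the simple backdoor paths. Count: 3.

3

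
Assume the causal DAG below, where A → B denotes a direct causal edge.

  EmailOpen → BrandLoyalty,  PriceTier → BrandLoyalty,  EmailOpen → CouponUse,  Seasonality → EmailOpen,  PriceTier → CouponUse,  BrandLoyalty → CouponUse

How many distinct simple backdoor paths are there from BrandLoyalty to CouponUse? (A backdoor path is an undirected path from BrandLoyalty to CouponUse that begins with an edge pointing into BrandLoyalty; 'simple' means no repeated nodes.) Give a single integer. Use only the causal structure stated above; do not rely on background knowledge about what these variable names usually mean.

2

A backdoor path from BrandLoyalty to CouponUse is any simple undirected path whose first edge points into BrandLoyalty (i.e. leaves BrandLoyalty via a parent).
Parents of BrandLoyalty: {EmailOpen, PriceTier}.
Enumerating:
  P1: BrandLoyalty <- EmailOpen -> CouponUse
  P2: BrandLoyalty <- PriceTier -> CouponUse
That exhausts the simple backdoor paths. Count: 2.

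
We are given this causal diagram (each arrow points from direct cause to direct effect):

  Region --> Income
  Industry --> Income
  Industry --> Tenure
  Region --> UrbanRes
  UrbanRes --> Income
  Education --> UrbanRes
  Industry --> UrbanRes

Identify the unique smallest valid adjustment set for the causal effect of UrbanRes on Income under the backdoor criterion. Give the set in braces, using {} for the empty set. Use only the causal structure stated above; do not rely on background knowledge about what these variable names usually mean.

Variables eligible for adjustment (non-descendants of UrbanRes, excluding UrbanRes and Income): {Education, Industry, Region, Tenure}.
Backdoor paths from UrbanRes to Income:
  P1: UrbanRes <- Region -> Income
  P2: UrbanRes <- Industry -> Income
The empty set is not sufficient: P1 (UrbanRes <- Region -> Income) has no collider blocking it and no conditioned non-collider, so it is open.
Try {Industry, Region}:
  P1: blocked at fork node Region ∈ conditioning set.
  P2: blocked at fork node Industry ∈ conditioning set.
{Industry, Region} contains no descendant of UrbanRes and blocks every backdoor path.
Every element of {Industry, Region} is needed (dropping Industry leaves P2 open; dropping Region leaves P1 open), so no proper subset is valid.
Among all size-2 subsets of the eligible variables, only {Industry, Region} blocks every backdoor path, so it is the unique smallest valid adjustment set.

{Industry, Region}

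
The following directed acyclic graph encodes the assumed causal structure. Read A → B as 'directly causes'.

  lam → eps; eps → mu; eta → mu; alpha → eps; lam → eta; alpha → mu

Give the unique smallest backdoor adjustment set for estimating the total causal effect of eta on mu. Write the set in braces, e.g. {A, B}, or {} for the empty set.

Variables eligible for adjustment (non-descendants of eta, excluding eta and mu): {alpha, eps, lam}.
Backdoor paths from eta to mu:
  P1: eta <- lam -> eps <- alpha -> mu
  P2: eta <- lam -> eps -> mu
The empty set is not sufficient: P2 (eta <- lam -> eps -> mu) has no collider blocking it and no conditioned non-collider, so it is open.
Try {lam}:
  P1: blocked at fork node lam ∈ conditioning set.
  P2: blocked at fork node lam ∈ conditioning set.
{lam} contains no descendant of eta and blocks every backdoor path.
No other singleton works — e.g. {alpha} leaves P2 open — so {lam} is the unique smallest valid adjustment set.

{lam}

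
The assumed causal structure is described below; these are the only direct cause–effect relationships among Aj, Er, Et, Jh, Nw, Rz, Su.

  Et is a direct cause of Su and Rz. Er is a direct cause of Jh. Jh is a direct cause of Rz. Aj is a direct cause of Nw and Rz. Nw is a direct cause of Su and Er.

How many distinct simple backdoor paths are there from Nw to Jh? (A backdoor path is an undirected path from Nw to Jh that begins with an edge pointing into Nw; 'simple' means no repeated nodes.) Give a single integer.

1

A backdoor path from Nw to Jh is any simple undirected path whose first edge points into Nw (i.e. leaves Nw via a parent).
Parents of Nw: {Aj}.
Enumerating:
  P1: Nw <- Aj -> Rz <- Jh
That exhausts the simple backdoor paths. Count: 1.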